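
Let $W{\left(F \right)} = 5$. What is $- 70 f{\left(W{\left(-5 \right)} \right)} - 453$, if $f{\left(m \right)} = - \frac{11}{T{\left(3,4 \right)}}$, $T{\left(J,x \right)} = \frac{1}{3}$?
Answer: $1857$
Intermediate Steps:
$T{\left(J,x \right)} = \frac{1}{3}$
$f{\left(m \right)} = -33$ ($f{\left(m \right)} = - 11 \frac{1}{\frac{1}{3}} = \left(-11\right) 3 = -33$)
$- 70 f{\left(W{\left(-5 \right)} \right)} - 453 = \left(-70\right) \left(-33\right) - 453 = 2310 - 453 = 1857$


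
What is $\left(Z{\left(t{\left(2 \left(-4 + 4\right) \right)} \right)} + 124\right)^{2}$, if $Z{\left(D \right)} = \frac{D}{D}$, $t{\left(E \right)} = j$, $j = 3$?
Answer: $15625$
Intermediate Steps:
$t{\left(E \right)} = 3$
$Z{\left(D \right)} = 1$
$\left(Z{\left(t{\left(2 \left(-4 + 4\right) \right)} \right)} + 124\right)^{2} = \left(1 + 124\right)^{2} = 125^{2} = 15625$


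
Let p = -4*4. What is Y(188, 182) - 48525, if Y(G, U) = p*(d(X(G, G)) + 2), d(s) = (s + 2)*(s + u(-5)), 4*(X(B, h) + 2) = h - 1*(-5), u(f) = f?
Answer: -80402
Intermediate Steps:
p = -16
X(B, h) = -3/4 + h/4 (X(B, h) = -2 + (h - 1*(-5))/4 = -2 + (h + 5)/4 = -2 + (5 + h)/4 = -2 + (5/4 + h/4) = -3/4 + h/4)
d(s) = (-5 + s)*(2 + s) (d(s) = (s + 2)*(s - 5) = (2 + s)*(-5 + s) = (-5 + s)*(2 + s))
Y(G, U) = 92 - 16*(-3/4 + G/4)**2 + 12*G (Y(G, U) = -16*((-10 + (-3/4 + G/4)**2 - 3*(-3/4 + G/4)) + 2) = -16*((-10 + (-3/4 + G/4)**2 + (9/4 - 3*G/4)) + 2) = -16*((-31/4 + (-3/4 + G/4)**2 - 3*G/4) + 2) = -16*(-23/4 + (-3/4 + G/4)**2 - 3*G/4) = 92 - 16*(-3/4 + G/4)**2 + 12*G)
Y(188, 182) - 48525 = (83 - 1*188**2 + 18*188) - 48525 = (83 - 1*35344 + 3384) - 48525 = (83 - 35344 + 3384) - 48525 = -31877 - 48525 = -80402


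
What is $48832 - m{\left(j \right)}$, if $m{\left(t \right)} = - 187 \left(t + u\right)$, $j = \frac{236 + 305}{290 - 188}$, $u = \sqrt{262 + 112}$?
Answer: $\frac{298943}{6} + 187 \sqrt{374} \approx 53440.0$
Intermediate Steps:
$u = \sqrt{374} \approx 19.339$
$j = \frac{541}{102} \approx 5.3039$
$m{\left(t \right)} = - 187 t - 187 \sqrt{374}$ ($m{\left(t \right)} = - 187 \left(t + \sqrt{374}\right) = - 187 t - 187 \sqrt{374}$)
$48832 - m{\left(j \right)} = 48832 - \left(\left(-187\right) \frac{541}{102} - 187 \sqrt{374}\right) = 48832 - \left(- \frac{5951}{6} - 187 \sqrt{374}\right) = 48832 + \left(\frac{5951}{6} + 187 \sqrt{374}\right) = \frac{298943}{6} + 187 \sqrt{374}$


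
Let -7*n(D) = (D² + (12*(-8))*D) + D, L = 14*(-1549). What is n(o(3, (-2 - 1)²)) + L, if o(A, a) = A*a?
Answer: -149966/7 ≈ -21424.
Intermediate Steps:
L = -21686
n(D) = -D²/7 + 95*D/7 (n(D) = -((D² + (12*(-8))*D) + D)/7 = -((D² - 96*D) + D)/7 = -(D² - 95*D)/7 = -D²/7 + 95*D/7)
n(o(3, (-2 - 1)²)) + L = (3*(-2 - 1)²)*(95 - 3*(-2 - 1)²)/7 - 21686 = (3*(-3)²)*(95 - 3*(-3)²)/7 - 21686 = (3*9)*(95 - 3*9)/7 - 21686 = (⅐)*27*(95 - 1*27) - 21686 = (⅐)*27*(95 - 27) - 21686 = (⅐)*27*68 - 21686 = 1836/7 - 21686 = -149966/7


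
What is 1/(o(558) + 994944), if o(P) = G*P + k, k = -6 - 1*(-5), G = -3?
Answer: 1/993269 ≈ 1.0068e-6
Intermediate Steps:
k = -1 (k = -6 + 5 = -1)
o(P) = -1 - 3*P (o(P) = -3*P - 1 = -1 - 3*P)
1/(o(558) + 994944) = 1/((-1 - 3*558) + 994944) = 1/((-1 - 1674) + 994944) = 1/(-1675 + 994944) = 1/993269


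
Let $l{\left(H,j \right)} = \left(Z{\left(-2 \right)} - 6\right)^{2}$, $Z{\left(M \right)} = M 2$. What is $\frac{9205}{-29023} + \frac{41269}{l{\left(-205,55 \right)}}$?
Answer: $\frac{1196829687}{2902300} \approx 412.37$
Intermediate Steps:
$Z{\left(M \right)} = 2 M$
$l{\left(H,j \right)} = 100$ ($l{\left(H,j \right)} = \left(2 \left(-2\right) - 6\right)^{2} = \left(-4 - 6\right)^{2} = \left(-10\right)^{2} = 100$)
$\frac{9205}{-29023} + \frac{41269}{l{\left(-205,55 \right)}} = \frac{9205}{-29023} + \frac{41269}{100} = 9205 \left(- \frac{1}{29023}\right) + 41269 \cdot \frac{1}{100} = - \frac{9205}{29023} + \frac{41269}{100} = \frac{1196829687}{2902300}$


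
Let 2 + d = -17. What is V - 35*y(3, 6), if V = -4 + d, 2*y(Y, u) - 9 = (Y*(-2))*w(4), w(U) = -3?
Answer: -991/2 ≈ -495.50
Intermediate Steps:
d = -19 (d = -2 - 17 = -19)
y(Y, u) = 9/2 + 3*Y (y(Y, u) = 9/2 + ((Y*(-2))*(-3))/2 = 9/2 + (-2*Y*(-3))/2 = 9/2 + (6*Y)/2 = 9/2 + 3*Y)
V = -23 (V = -4 - 19 = -23)
V - 35*y(3, 6) = -23 - 35*(9/2 + 3*3) = -23 - 35*(9/2 + 9) = -23 - 35*27/2 = -23 - 945/2 = -991/2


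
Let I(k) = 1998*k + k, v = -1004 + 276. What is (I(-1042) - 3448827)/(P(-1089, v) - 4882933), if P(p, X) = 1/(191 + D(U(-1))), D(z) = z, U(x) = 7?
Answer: 1095293430/966820733 ≈ 1.1329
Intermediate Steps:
v = -728
I(k) = 1999*k
P(p, X) = 1/198 (P(p, X) = 1/(191 + 7) = 1/198)
(I(-1042) - 3448827)/(P(-1089, v) - 4882933) = (1999*(-1042) - 3448827)/(1/198 - 4882933) = (-2082958 - 3448827)/(-966820733/198) = -5531785*(-198/966820733) = 1095293430/966820733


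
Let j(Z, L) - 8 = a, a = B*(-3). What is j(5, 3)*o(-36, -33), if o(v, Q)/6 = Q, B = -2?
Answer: -2772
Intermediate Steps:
a = 6 (a = -2*(-3) = 6)
o(v, Q) = 6*Q
j(Z, L) = 14 (j(Z, L) = 8 + 6 = 14)
j(5, 3)*o(-36, -33) = 14*(6*(-33)) = 14*(-198) = -2772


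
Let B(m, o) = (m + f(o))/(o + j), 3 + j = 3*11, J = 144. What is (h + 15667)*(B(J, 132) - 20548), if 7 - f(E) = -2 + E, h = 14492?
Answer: -1239406445/2 ≈ -6.1970e+8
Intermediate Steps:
f(E) = 9 - E (f(E) = 7 - (-2 + E) = 7 + (2 - E) = 9 - E)
j = 30 (j = -3 + 3*11 = -3 + 33 = 30)
B(m, o) = (9 + m - o)/(30 + o) (B(m, o) = (m + (9 - o))/(o + 30) = (9 + m - o)/(30 + o))
(h + 15667)*(B(J, 132) - 20548) = (14492 + 15667)*((9 + 144 - 1*132)/(30 + 132) - 20548) = 30159*((9 + 144 - 132)/162 - 20548) = 30159*((1/162)*21 - 20548) = 30159*(7/54 - 20548) = 30159*(-1109585/54) = -1239406445/2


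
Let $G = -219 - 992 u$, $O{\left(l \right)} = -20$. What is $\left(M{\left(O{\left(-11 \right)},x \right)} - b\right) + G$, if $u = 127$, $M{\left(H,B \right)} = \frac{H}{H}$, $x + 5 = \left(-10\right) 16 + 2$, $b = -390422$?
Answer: $264220$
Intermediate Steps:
$x = -163$ ($x = -5 + \left(\left(-10\right) 16 + 2\right) = -5 + \left(-160 + 2\right) = -5 - 158 = -163$)
$M{\left(H,B \right)} = 1$
$G = -126203$ ($G = -219 - 125984 = -126203$)
$\left(M{\left(O{\left(-11 \right)},x \right)} - b\right) + G = \left(1 - -390422\right) - 126203 = \left(1 + 390422\right) - 126203 = 390423 - 126203 = 264220$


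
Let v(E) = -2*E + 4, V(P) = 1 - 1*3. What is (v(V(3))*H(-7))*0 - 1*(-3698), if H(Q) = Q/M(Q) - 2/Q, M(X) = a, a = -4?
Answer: 3698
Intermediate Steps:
M(X) = -4
H(Q) = -2/Q - Q/4 (H(Q) = Q/(-4) - 2/Q = Q*(-1/4) - 2/Q = -Q/4 - 2/Q = -2/Q - Q/4)
V(P) = -2 (V(P) = 1 - 3 = -2)
v(E) = 4 - 2*E
(v(V(3))*H(-7))*0 - 1*(-3698) = ((4 - 2*(-2))*(-2/(-7) - 1/4*(-7)))*0 - 1*(-3698) = ((4 + 4)*(-2*(-1/7) + 7/4))*0 + 3698 = (8*(2/7 + 7/4))*0 + 3698 = (8*(57/28))*0 + 3698 = (114/7)*0 + 3698 = 0 + 3698 = 3698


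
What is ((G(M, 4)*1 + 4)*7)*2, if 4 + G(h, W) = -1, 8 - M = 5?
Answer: -14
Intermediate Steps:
M = 3 (M = 8 - 1*5 = 8 - 5 = 3)
G(h, W) = -5 (G(h, W) = -4 - 1 = -5)
((G(M, 4)*1 + 4)*7)*2 = ((-5*1 + 4)*7)*2 = ((-5 + 4)*7)*2 = -1*7*2 = -7*2 = -14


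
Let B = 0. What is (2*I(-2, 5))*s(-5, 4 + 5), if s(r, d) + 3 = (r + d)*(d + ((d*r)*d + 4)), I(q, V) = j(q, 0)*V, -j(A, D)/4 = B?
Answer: 0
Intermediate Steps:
j(A, D) = 0 (j(A, D) = -4*0 = 0)
I(q, V) = 0 (I(q, V) = 0*V = 0)
s(r, d) = -3 + (d + r)*(4 + d + r*d²) (s(r, d) = -3 + (r + d)*(d + ((d*r)*d + 4)) = -3 + (d + r)*(d + (r*d² + 4)) = -3 + (d + r)*(d + (4 + r*d²)) = -3 + (d + r)*(4 + d + r*d²))
(2*I(-2, 5))*s(-5, 4 + 5) = (2*0)*(-3 + (4 + 5)² + 4*(4 + 5) + 4*(-5) + (4 + 5)*(-5) - 5*(4 + 5)³ + (4 + 5)²*(-5)²) = 0*(-3 + 9² + 4*9 - 20 + 9*(-5) - 5*9³ + 9²*25) = 0*(-3 + 81 + 36 - 20 - 45 - 5*729 + 81*25) = 0*(-3 + 81 + 36 - 20 - 45 - 3645 + 2025) = 0*(-1571) = 0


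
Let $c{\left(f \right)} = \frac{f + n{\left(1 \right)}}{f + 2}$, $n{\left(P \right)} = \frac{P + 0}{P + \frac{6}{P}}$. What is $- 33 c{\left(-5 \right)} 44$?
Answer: $- \frac{16456}{7} \approx -2350.9$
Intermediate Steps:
$n{\left(P \right)} = \frac{P}{P + \frac{6}{P}}$
$c{\left(f \right)} = \frac{\frac{1}{7} + f}{2 + f}$ ($c{\left(f \right)} = \frac{f + \frac{1^{2}}{6 + 1^{2}}}{f + 2} = \frac{f + 1 \frac{1}{6 + 1}}{2 + f} = \frac{f + 1 \cdot \frac{1}{7}}{2 + f} = \frac{f + \frac{1}{7}}{2 + f} = \frac{\frac{1}{7} + f}{2 + f}$)
$- 33 c{\left(-5 \right)} 44 = - 33 \frac{\frac{1}{7} - 5}{2 - 5} \cdot 44 = - 33 \frac{1}{-3} \left(- \frac{34}{7}\right) 44 = - 33 \left(\left(- \frac{1}{3}\right) \left(- \frac{34}{7}\right)\right) 44 = \left(-33\right) \frac{34}{21} \cdot 44 = \left(- \frac{374}{7}\right) 44 = - \frac{16456}{7}$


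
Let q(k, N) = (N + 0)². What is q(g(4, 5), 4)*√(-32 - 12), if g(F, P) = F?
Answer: 32*I*√11 ≈ 106.13*I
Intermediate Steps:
q(k, N) = N²
q(g(4, 5), 4)*√(-32 - 12) = 4²*√(-32 - 12) = 16*√(-44) = 16*(2*I*√11) = 32*I*√11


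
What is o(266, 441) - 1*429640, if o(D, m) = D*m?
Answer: -312334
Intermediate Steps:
o(266, 441) - 1*429640 = 266*441 - 1*429640 = 117306 - 429640 = -312334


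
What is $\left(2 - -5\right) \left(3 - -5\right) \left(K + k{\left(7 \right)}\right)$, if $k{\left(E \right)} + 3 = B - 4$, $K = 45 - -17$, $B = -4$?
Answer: $2856$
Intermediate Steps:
$K = 62$ ($K = 45 + 17 = 62$)
$k{\left(E \right)} = -11$ ($k{\left(E \right)} = -3 - 8 = -11$)
$\left(2 - -5\right) \left(3 - -5\right) \left(K + k{\left(7 \right)}\right) = \left(2 - -5\right) \left(3 - -5\right) \left(62 - 11\right) = \left(2 + 5\right) \left(3 + 5\right) 51 = 7 \cdot 8 \cdot 51 = 56 \cdot 51 = 2856$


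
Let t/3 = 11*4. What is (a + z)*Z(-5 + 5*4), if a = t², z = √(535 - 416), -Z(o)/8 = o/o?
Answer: -139392 - 8*√119 ≈ -1.3948e+5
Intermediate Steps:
t = 132 (t = 3*(11*4) = 3*44 = 132)
Z(o) = -8 (Z(o) = -8*o/o = -8*1 = -8)
z = √119 ≈ 10.909
a = 17424 (a = 132² = 17424)
(a + z)*Z(-5 + 5*4) = (17424 + √119)*(-8) = -139392 - 8*√119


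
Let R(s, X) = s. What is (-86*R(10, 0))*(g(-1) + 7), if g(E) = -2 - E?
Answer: -5160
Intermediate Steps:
(-86*R(10, 0))*(g(-1) + 7) = (-86*10)*((-2 - 1*(-1)) + 7) = -860*((-2 + 1) + 7) = -860*(-1 + 7) = -860*6 = -5160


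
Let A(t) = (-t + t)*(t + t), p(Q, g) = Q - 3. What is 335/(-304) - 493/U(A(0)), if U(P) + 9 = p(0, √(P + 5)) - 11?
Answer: 142167/6992 ≈ 20.333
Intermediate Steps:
p(Q, g) = -3 + Q
A(t) = 0 (A(t) = 0*(2*t) = 0)
U(P) = -23 (U(P) = -9 + ((-3 + 0) - 11) = -9 + (-3 - 11) = -9 - 14 = -23)
335/(-304) - 493/U(A(0)) = 335/(-304) - 493/(-23) = 335*(-1/304) - 493*(-1/23) = -335/304 + 493/23 = 142167/6992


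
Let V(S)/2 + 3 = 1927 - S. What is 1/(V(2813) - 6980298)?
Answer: -1/6982076 ≈ -1.4322e-7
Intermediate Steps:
V(S) = 3848 - 2*S (V(S) = -6 + 2*(1927 - S) = -6 + (3854 - 2*S) = 3848 - 2*S)
1/(V(2813) - 6980298) = 1/((3848 - 2*2813) - 6980298) = 1/((3848 - 5626) - 6980298) = 1/(-1778 - 6980298) = 1/(-6982076) = -1/6982076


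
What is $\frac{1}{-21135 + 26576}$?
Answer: $\frac{1}{5441} \approx 0.00018379$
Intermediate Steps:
$\frac{1}{-21135 + 26576} = \frac{1}{5441}$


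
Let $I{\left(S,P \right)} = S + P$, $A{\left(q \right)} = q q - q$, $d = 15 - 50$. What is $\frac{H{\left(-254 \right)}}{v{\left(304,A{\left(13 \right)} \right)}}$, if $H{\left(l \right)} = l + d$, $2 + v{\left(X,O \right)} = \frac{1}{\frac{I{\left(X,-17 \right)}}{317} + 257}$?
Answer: $\frac{23627484}{163195} \approx 144.78$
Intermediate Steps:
$d = -35$ ($d = 15 - 50 = -35$)
$A{\left(q \right)} = q^{2} - q$
$I{\left(S,P \right)} = P + S$
$v{\left(X,O \right)} = -2 + \frac{1}{\frac{81452}{317} + \frac{X}{317}}$ ($v{\left(X,O \right)} = -2 + \frac{1}{\frac{-17 + X}{317} + 257} = -2 + \frac{1}{\left(-17 + X\right) \frac{1}{317} + 257} = -2 + \frac{1}{\left(- \frac{17}{317} + \frac{X}{317}\right) + 257} = -2 + \frac{1}{\frac{81452}{317} + \frac{X}{317}}$)
$H{\left(l \right)} = -35 + l$ ($H{\left(l \right)} = l - 35 = -35 + l$)
$\frac{H{\left(-254 \right)}}{v{\left(304,A{\left(13 \right)} \right)}} = \frac{-35 - 254}{\frac{1}{81452 + 304} \left(-162587 - 608\right)} = - \frac{289}{\frac{1}{81756} \left(-162587 - 608\right)} = - \frac{289}{\frac{1}{81756} \left(-163195\right)} = - \frac{289}{- \frac{163195}{81756}} = \left(-289\right) \left(- \frac{81756}{163195}\right) = \frac{23627484}{163195}$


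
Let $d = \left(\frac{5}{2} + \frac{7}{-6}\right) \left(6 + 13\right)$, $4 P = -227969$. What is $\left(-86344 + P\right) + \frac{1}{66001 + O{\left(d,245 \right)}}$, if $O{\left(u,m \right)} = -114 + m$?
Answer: $- \frac{2369778221}{16533} \approx -1.4334 \cdot 10^{5}$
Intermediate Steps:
$P = - \frac{227969}{4}$ ($P = \frac{1}{4} \left(-227969\right) = - \frac{227969}{4} \approx -56992.0$)
$d = \frac{76}{3}$ ($d = \left(5 \cdot \frac{1}{2} + 7 \left(- \frac{1}{6}\right)\right) 19 = \left(\frac{5}{2} - \frac{7}{6}\right) 19 = \frac{4}{3} \cdot 19 = \frac{76}{3} \approx 25.333$)
$\left(-86344 + P\right) + \frac{1}{66001 + O{\left(d,245 \right)}} = \left(-86344 - \frac{227969}{4}\right) + \frac{1}{66001 + \left(-114 + 245\right)} = - \frac{573345}{4} + \frac{1}{66001 + 131} = - \frac{573345}{4} + \frac{1}{66132} = - \frac{2369778221}{16533}$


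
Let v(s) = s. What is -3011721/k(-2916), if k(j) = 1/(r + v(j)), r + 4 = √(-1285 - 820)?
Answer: 8794225320 - 3011721*I*√2105 ≈ 8.7942e+9 - 1.3818e+8*I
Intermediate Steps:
r = -4 + I*√2105 (r = -4 + √(-1285 - 820) = -4 + √(-2105) = -4 + I*√2105 ≈ -4.0 + 45.88*I)
k(j) = 1/(-4 + j + I*√2105) (k(j) = 1/((-4 + I*√2105) + j) = 1/(-4 + j + I*√2105))
-3011721/k(-2916) = -(-8794225320 + 3011721*I*√2105) = -3011721*(-2920 + I*√2105) = 8794225320 - 3011721*I*√2105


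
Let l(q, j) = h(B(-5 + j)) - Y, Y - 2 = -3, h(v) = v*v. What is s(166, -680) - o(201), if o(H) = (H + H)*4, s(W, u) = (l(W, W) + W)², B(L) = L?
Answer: 680582136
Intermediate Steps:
h(v) = v²
Y = -1 (Y = 2 - 3 = -1)
l(q, j) = 1 + (-5 + j)² (l(q, j) = (-5 + j)² - 1*(-1) = (-5 + j)² + 1 = 1 + (-5 + j)²)
s(W, u) = (1 + W + (-5 + W)²)² (s(W, u) = ((1 + (-5 + W)²) + W)² = (1 + W + (-5 + W)²)²)
o(H) = 8*H (o(H) = (2*H)*4 = 8*H)
s(166, -680) - o(201) = (1 + 166 + (-5 + 166)²)² - 8*201 = (1 + 166 + 161²)² - 1*1608 = (1 + 166 + 25921)² - 1608 = 26088² - 1608 = 680583744 - 1608 = 680582136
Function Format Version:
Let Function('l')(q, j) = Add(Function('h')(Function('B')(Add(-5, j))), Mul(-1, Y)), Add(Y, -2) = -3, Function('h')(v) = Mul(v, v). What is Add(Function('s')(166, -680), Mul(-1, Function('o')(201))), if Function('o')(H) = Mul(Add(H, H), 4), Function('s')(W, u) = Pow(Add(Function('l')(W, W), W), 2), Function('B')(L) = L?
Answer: 680582136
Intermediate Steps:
Function('h')(v) = Pow(v, 2)
Y = -1 (Y = Add(2, -3) = -1)
Function('l')(q, j) = Add(1, Pow(Add(-5, j), 2)) (Function('l')(q, j) = Add(Pow(Add(-5, j), 2), Mul(-1, -1)) = Add(Pow(Add(-5, j), 2), 1) = Add(1, Pow(Add(-5, j), 2)))
Function('s')(W, u) = Pow(Add(1, W, Pow(Add(-5, W), 2)), 2) (Function('s')(W, u) = Pow(Add(Add(1, Pow(Add(-5, W), 2)), W), 2) = Pow(Add(1, W, Pow(Add(-5, W), 2)), 2))
Function('o')(H) = Mul(8, H) (Function('o')(H) = Mul(Mul(2, H), 4) = Mul(8, H))
Add(Function('s')(166, -680), Mul(-1, Function('o')(201))) = Add(Pow(Add(1, 166, Pow(Add(-5, 166), 2)), 2), Mul(-1, Mul(8, 201))) = Add(Pow(Add(1, 166, Pow(161, 2)), 2), Mul(-1, 1608)) = Add(Pow(Add(1, 166, 25921), 2), -1608) = Add(Pow(26088, 2), -1608) = Add(680583744, -1608) = 680582136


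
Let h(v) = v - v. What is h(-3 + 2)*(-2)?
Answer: 0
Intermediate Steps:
h(v) = 0
h(-3 + 2)*(-2) = 0*(-2) = 0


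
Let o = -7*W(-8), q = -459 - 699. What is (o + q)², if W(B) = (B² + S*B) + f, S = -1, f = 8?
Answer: 2951524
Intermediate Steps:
W(B) = 8 + B² - B (W(B) = (B² - B) + 8 = 8 + B² - B)
q = -1158
o = -560 (o = -7*(8 + (-8)² - 1*(-8)) = -7*(8 + 64 + 8) = -7*80 = -560)
(o + q)² = (-560 - 1158)² = (-1718)² = 2951524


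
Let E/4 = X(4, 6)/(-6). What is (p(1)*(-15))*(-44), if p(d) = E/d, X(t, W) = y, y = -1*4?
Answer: 1760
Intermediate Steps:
y = -4
X(t, W) = -4
E = 8/3 (E = 4*(-4/(-6)) = 4*(-4*(-1/6)) = 4*(2/3) = 8/3 ≈ 2.6667)
p(d) = 8/(3*d)
(p(1)*(-15))*(-44) = (((8/3)/1)*(-15))*(-44) = (((8/3)*1)*(-15))*(-44) = ((8/3)*(-15))*(-44) = -40*(-44) = 1760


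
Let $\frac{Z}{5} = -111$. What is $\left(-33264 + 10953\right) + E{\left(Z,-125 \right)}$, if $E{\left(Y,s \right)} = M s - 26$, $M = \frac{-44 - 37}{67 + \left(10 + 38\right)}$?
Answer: $- \frac{511726}{23} \approx -22249.0$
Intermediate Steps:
$M = - \frac{81}{115}$ ($M = - \frac{81}{67 + 48} = - \frac{81}{115} \approx -0.70435$)
$Z = -555$ ($Z = 5 \left(-111\right) = -555$)
$E{\left(Y,s \right)} = -26 - \frac{81 s}{115}$ ($E{\left(Y,s \right)} = - \frac{81 s}{115} - 26 = -26 - \frac{81 s}{115}$)
$\left(-33264 + 10953\right) + E{\left(Z,-125 \right)} = \left(-33264 + 10953\right) - - \frac{1427}{23} = -22311 + \left(-26 + \frac{2025}{23}\right) = -22311 + \frac{1427}{23} = - \frac{511726}{23}$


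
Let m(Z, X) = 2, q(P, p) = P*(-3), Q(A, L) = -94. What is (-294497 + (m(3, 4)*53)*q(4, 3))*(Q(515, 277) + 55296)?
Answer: -16327040338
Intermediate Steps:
q(P, p) = -3*P
(-294497 + (m(3, 4)*53)*q(4, 3))*(Q(515, 277) + 55296) = (-294497 + (2*53)*(-3*4))*(-94 + 55296) = (-294497 + 106*(-12))*55202 = (-294497 - 1272)*55202 = -295769*55202 = -16327040338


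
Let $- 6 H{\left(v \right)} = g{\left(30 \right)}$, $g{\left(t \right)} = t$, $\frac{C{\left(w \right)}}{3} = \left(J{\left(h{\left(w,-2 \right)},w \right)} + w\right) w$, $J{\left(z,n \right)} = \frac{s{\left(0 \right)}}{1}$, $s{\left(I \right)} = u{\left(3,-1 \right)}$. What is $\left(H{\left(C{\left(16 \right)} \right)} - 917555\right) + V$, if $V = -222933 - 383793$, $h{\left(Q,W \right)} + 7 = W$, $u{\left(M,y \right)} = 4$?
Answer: $-1524286$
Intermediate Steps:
$h{\left(Q,W \right)} = -7 + W$
$s{\left(I \right)} = 4$
$J{\left(z,n \right)} = 4$ ($J{\left(z,n \right)} = \frac{4}{1} = 4 \cdot 1 = 4$)
$C{\left(w \right)} = 3 w \left(4 + w\right)$ ($C{\left(w \right)} = 3 \left(4 + w\right) w = 3 w \left(4 + w\right)$)
$V = -606726$
$H{\left(v \right)} = -5$ ($H{\left(v \right)} = \left(- \frac{1}{6}\right) 30 = -5$)
$\left(H{\left(C{\left(16 \right)} \right)} - 917555\right) + V = \left(-5 - 917555\right) - 606726 = -917560 - 606726 = -1524286$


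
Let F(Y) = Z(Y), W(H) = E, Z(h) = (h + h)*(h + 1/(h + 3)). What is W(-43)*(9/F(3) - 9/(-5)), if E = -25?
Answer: -1080/19 ≈ -56.842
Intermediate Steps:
Z(h) = 2*h*(h + 1/(3 + h)) (Z(h) = (2*h)*(h + 1/(3 + h)) = 2*h*(h + 1/(3 + h)))
W(H) = -25
F(Y) = 2*Y*(1 + Y**2 + 3*Y)/(3 + Y)
W(-43)*(9/F(3) - 9/(-5)) = -25*(9/((2*3*(1 + 3**2 + 3*3)/(3 + 3))) - 9/(-5)) = -25*(9/((2*3*(1 + 9 + 9)/6)) - 9*(-1/5)) = -25*(9/((2*3*(1/6)*19)) + 9/5) = -25*(9/19 + 9/5) = -25*216/95 = -1080/19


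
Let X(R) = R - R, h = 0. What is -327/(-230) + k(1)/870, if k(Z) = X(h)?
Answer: 327/230 ≈ 1.4217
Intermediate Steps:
X(R) = 0
k(Z) = 0
-327/(-230) + k(1)/870 = -327/(-230) + 0/870 = -327*(-1/230) + 0*(1/870) = 327/230 + 0 = 327/230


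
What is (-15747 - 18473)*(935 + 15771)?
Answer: -571679320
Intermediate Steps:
(-15747 - 18473)*(935 + 15771) = -34220*16706 = -571679320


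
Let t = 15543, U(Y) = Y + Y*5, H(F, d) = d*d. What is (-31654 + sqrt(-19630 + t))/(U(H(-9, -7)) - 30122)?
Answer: 15827/14914 - I*sqrt(4087)/29828 ≈ 1.0612 - 0.0021433*I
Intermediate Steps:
H(F, d) = d**2
U(Y) = 6*Y (U(Y) = Y + 5*Y = 6*Y)
(-31654 + sqrt(-19630 + t))/(U(H(-9, -7)) - 30122) = (-31654 + sqrt(-19630 + 15543))/(6*(-7)**2 - 30122) = (-31654 + sqrt(-4087))/(6*49 - 30122) = (-31654 + I*sqrt(4087))/(294 - 30122) = (-31654 + I*sqrt(4087))/(-29828) = (-31654 + I*sqrt(4087))*(-1/29828) = 15827/14914 - I*sqrt(4087)/29828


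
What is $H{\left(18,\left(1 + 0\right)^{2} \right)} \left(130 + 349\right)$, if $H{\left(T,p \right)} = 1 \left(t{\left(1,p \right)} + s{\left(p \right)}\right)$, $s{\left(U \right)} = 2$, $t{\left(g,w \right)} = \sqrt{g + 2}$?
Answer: $958 + 479 \sqrt{3} \approx 1787.7$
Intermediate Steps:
$t{\left(g,w \right)} = \sqrt{2 + g}$
$H{\left(T,p \right)} = 2 + \sqrt{3}$ ($H{\left(T,p \right)} = 1 \left(\sqrt{2 + 1} + 2\right) = 1 \left(\sqrt{3} + 2\right) = 1 \left(2 + \sqrt{3}\right) = 2 + \sqrt{3}$)
$H{\left(18,\left(1 + 0\right)^{2} \right)} \left(130 + 349\right) = \left(2 + \sqrt{3}\right) \left(130 + 349\right) = \left(2 + \sqrt{3}\right) 479 = 958 + 479 \sqrt{3}$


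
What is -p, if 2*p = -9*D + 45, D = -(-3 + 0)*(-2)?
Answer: -99/2 ≈ -49.500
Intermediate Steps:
D = -6 (D = -(-3)*(-2) = -1*6 = -6)
p = 99/2 (p = (-9*(-6) + 45)/2 = (54 + 45)/2 = (½)*99 = 99/2 ≈ 49.500)
-p = -1*99/2 = -99/2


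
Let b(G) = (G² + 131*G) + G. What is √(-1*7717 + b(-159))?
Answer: 4*I*√214 ≈ 58.515*I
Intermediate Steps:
b(G) = G² + 132*G
√(-1*7717 + b(-159)) = √(-1*7717 - 159*(132 - 159)) = √(-7717 - 159*(-27)) = √(-7717 + 4293) = √(-3424) = 4*I*√214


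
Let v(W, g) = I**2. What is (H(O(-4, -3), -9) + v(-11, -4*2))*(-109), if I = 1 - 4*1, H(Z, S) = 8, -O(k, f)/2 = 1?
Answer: -1853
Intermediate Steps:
O(k, f) = -2 (O(k, f) = -2*1 = -2)
I = -3 (I = 1 - 4 = -3)
v(W, g) = 9 (v(W, g) = (-3)**2 = 9)
(H(O(-4, -3), -9) + v(-11, -4*2))*(-109) = (8 + 9)*(-109) = 17*(-109) = -1853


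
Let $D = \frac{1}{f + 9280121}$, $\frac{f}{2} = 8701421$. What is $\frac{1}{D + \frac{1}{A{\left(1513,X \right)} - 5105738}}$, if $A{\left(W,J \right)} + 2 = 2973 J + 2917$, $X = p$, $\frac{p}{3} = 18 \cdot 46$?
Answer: $\frac{20297810002989}{9655024} \approx 2.1023 \cdot 10^{6}$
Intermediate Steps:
$p = 2484$ ($p = 3 \cdot 18 \cdot 46 = 3 \cdot 828 = 2484$)
$f = 17402842$ ($f = 2 \cdot 8701421 = 17402842$)
$X = 2484$
$D = \frac{1}{26682963}$ ($D = \frac{1}{17402842 + 9280121} = \frac{1}{26682963} \approx 3.7477 \cdot 10^{-8}$)
$A{\left(W,J \right)} = 2915 + 2973 J$ ($A{\left(W,J \right)} = -2 + \left(2973 J + 2917\right) = -2 + \left(2917 + 2973 J\right) = 2915 + 2973 J$)
$\frac{1}{D + \frac{1}{A{\left(1513,X \right)} - 5105738}} = \frac{1}{\frac{1}{26682963} + \frac{1}{\left(2915 + 2973 \cdot 2484\right) - 5105738}} = \frac{1}{\frac{1}{26682963} + \frac{1}{\left(2915 + 7384932\right) - 5105738}} = \frac{1}{\frac{1}{26682963} + \frac{1}{7387847 - 5105738}} = \frac{1}{\frac{1}{26682963} + \frac{1}{2282109}} = \frac{1}{\frac{9655024}{20297810002989}} = \frac{20297810002989}{9655024}$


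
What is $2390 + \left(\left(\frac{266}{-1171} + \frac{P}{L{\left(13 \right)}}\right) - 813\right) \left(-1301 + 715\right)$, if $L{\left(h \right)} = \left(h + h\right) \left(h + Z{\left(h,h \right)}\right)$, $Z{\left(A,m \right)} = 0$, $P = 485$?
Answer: $\frac{94615562481}{197899} \approx 4.781 \cdot 10^{5}$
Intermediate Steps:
$L{\left(h \right)} = 2 h^{2}$ ($L{\left(h \right)} = \left(h + h\right) \left(h + 0\right) = 2 h h = 2 h^{2}$)
$2390 + \left(\left(\frac{266}{-1171} + \frac{P}{L{\left(13 \right)}}\right) - 813\right) \left(-1301 + 715\right) = 2390 + \left(\left(\frac{266}{-1171} + \frac{485}{2 \cdot 13^{2}}\right) - 813\right) \left(-1301 + 715\right) = 2390 + \left(\left(266 \left(- \frac{1}{1171}\right) + \frac{485}{2 \cdot 169}\right) - 813\right) \left(-586\right) = 2390 + \left(\left(- \frac{266}{1171} + \frac{485}{338}\right) - 813\right) \left(-586\right) = 2390 + \left(\frac{478027}{395798} - 813\right) \left(-586\right) = 2390 - - \frac{94142583871}{197899} = 2390 + \frac{94142583871}{197899} = \frac{94615562481}{197899}$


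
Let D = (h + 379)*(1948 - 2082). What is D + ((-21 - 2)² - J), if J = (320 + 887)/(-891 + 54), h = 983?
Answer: -152315216/837 ≈ -1.8198e+5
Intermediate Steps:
J = -1207/837 (J = 1207/(-837) = 1207*(-1/837) = -1207/837 ≈ -1.4421)
D = -182508 (D = (983 + 379)*(1948 - 2082) = 1362*(-134) = -182508)
D + ((-21 - 2)² - J) = -182508 + ((-21 - 2)² - 1*(-1207/837)) = -182508 + ((-23)² + 1207/837) = -182508 + (529 + 1207/837) = -182508 + 443980/837 = -152315216/837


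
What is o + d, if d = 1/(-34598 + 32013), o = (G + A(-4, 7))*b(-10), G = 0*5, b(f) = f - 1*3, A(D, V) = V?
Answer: -235236/2585 ≈ -91.000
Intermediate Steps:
b(f) = -3 + f (b(f) = f - 3 = -3 + f)
G = 0
o = -91 (o = (0 + 7)*(-3 - 10) = 7*(-13) = -91)
d = -1/2585 (d = 1/(-2585) = -1/2585 ≈ -0.00038685)
o + d = -91 - 1/2585 = -235236/2585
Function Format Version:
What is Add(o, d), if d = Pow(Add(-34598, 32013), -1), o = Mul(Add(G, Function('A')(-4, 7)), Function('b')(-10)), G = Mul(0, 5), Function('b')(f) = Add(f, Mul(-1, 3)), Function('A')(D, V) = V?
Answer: Rational(-235236, 2585) ≈ -91.000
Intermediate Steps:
Function('b')(f) = Add(-3, f) (Function('b')(f) = Add(f, -3) = Add(-3, f))
G = 0
o = -91 (o = Mul(Add(0, 7), Add(-3, -10)) = Mul(7, -13) = -91)
d = Rational(-1, 2585) (d = Pow(-2585, -1) = Rational(-1, 2585) ≈ -0.00038685)
Add(o, d) = Add(-91, Rational(-1, 2585)) = Rational(-235236, 2585)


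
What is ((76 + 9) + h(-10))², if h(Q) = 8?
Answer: 8649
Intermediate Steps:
((76 + 9) + h(-10))² = ((76 + 9) + 8)² = (85 + 8)² = 93² = 8649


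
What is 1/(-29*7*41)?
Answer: -1/8323 ≈ -0.00012015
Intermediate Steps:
1/(-29*7*41) = 1/(-203*41) = 1/(-8323) = -1/8323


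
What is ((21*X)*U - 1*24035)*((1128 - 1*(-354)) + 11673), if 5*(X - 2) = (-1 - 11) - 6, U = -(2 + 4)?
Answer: -313528377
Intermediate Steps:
U = -6 (U = -1*6 = -6)
X = -8/5 (X = 2 + ((-1 - 11) - 6)/5 = 2 + (-12 - 6)/5 = 2 + (1/5)*(-18) = 2 - 18/5 = -8/5 ≈ -1.6000)
((21*X)*U - 1*24035)*((1128 - 1*(-354)) + 11673) = ((21*(-8/5))*(-6) - 1*24035)*((1128 - 1*(-354)) + 11673) = (-168/5*(-6) - 24035)*((1128 + 354) + 11673) = (1008/5 - 24035)*(1482 + 11673) = -119167/5*13155 = -313528377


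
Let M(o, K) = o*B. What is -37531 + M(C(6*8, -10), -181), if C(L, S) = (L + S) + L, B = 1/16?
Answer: -300205/8 ≈ -37526.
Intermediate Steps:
B = 1/16 ≈ 0.062500
C(L, S) = S + 2*L
M(o, K) = o/16 (M(o, K) = o*(1/16) = o/16)
-37531 + M(C(6*8, -10), -181) = -37531 + (-10 + 2*(6*8))/16 = -37531 + (-10 + 2*48)/16 = -37531 + (-10 + 96)/16 = -37531 + (1/16)*86 = -37531 + 43/8 = -300205/8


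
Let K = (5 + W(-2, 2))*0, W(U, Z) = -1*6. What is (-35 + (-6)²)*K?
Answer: 0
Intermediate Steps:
W(U, Z) = -6
K = 0 (K = (5 - 6)*0 = -1*0 = 0)
(-35 + (-6)²)*K = (-35 + (-6)²)*0 = (-35 + 36)*0 = 1*0 = 0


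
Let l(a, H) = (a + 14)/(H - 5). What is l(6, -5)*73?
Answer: -146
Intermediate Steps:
l(a, H) = (14 + a)/(-5 + H)
l(6, -5)*73 = ((14 + 6)/(-5 - 5))*73 = (20/(-10))*73 = -⅒*20*73 = -2*73 = -146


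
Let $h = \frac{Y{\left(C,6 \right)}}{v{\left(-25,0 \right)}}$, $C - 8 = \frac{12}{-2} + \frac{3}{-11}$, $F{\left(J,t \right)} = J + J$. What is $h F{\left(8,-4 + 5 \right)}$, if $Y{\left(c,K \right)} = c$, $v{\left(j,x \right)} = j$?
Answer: $- \frac{304}{275} \approx -1.1055$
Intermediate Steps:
$F{\left(J,t \right)} = 2 J$
$C = \frac{19}{11}$ ($C = 8 + \left(\frac{12}{-2} + \frac{3}{-11}\right) = 8 + \left(12 \left(- \frac{1}{2}\right) + 3 \left(- \frac{1}{11}\right)\right) = 8 - \frac{69}{11} = \frac{19}{11} \approx 1.7273$)
$h = - \frac{19}{275}$ ($h = \frac{19}{11 \left(-25\right)} = \frac{19}{11} \left(- \frac{1}{25}\right) = - \frac{19}{275} \approx -0.069091$)
$h F{\left(8,-4 + 5 \right)} = - \frac{19 \cdot 2 \cdot 8}{275} = \left(- \frac{19}{275}\right) 16 = - \frac{304}{275}$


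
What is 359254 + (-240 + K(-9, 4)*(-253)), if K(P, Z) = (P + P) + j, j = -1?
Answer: 363821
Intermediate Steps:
K(P, Z) = -1 + 2*P (K(P, Z) = (P + P) - 1 = 2*P - 1 = -1 + 2*P)
359254 + (-240 + K(-9, 4)*(-253)) = 359254 + (-240 + (-1 + 2*(-9))*(-253)) = 359254 + (-240 + (-1 - 18)*(-253)) = 359254 + (-240 - 19*(-253)) = 359254 + (-240 + 4807) = 359254 + 4567 = 363821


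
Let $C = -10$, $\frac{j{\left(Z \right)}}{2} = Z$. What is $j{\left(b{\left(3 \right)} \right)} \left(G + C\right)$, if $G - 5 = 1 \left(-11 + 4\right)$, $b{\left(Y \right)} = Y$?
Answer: $-72$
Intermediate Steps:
$G = -2$ ($G = 5 + 1 \left(-11 + 4\right) = 5 + 1 \left(-7\right) = 5 - 7 = -2$)
$j{\left(Z \right)} = 2 Z$
$j{\left(b{\left(3 \right)} \right)} \left(G + C\right) = 2 \cdot 3 \left(-2 - 10\right) = 6 \left(-12\right) = -72$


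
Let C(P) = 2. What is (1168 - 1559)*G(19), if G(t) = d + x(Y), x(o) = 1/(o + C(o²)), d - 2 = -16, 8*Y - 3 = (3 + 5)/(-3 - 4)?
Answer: 662354/125 ≈ 5298.8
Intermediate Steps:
Y = 13/56 (Y = 3/8 + ((3 + 5)/(-3 - 4))/8 = 3/8 + (8/(-7))/8 = 3/8 + (8*(-⅐))/8 = 3/8 + (⅛)*(-8/7) = 3/8 - ⅐ = 13/56 ≈ 0.23214)
d = -14 (d = 2 - 16 = -14)
x(o) = 1/(2 + o) (x(o) = 1/(o + 2) = 1/(2 + o))
G(t) = -1694/125 (G(t) = -14 + 1/(2 + 13/56) = -14 + 1/(125/56) = -14 + 56/125 = -1694/125)
(1168 - 1559)*G(19) = (1168 - 1559)*(-1694/125) = -391*(-1694/125) = 662354/125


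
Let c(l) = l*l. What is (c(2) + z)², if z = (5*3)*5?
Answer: 6241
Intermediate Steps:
z = 75 (z = 15*5 = 75)
c(l) = l²
(c(2) + z)² = (2² + 75)² = (4 + 75)² = 79² = 6241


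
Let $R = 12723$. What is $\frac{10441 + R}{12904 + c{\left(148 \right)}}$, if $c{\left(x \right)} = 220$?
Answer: $\frac{5791}{3281} \approx 1.765$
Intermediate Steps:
$\frac{10441 + R}{12904 + c{\left(148 \right)}} = \frac{10441 + 12723}{12904 + 220} = \frac{23164}{13124} = 23164 \cdot \frac{1}{13124} = \frac{5791}{3281}$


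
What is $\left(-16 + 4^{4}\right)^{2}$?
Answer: $57600$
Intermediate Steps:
$\left(-16 + 4^{4}\right)^{2} = \left(-16 + 256\right)^{2} = 240^{2} = 57600$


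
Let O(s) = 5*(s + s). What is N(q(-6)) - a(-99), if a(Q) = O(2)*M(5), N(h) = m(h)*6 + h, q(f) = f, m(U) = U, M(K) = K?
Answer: -142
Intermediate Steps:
O(s) = 10*s (O(s) = 5*(2*s) = 10*s)
N(h) = 7*h (N(h) = h*6 + h = 6*h + h = 7*h)
a(Q) = 100 (a(Q) = (10*2)*5 = 20*5 = 100)
N(q(-6)) - a(-99) = 7*(-6) - 1*100 = -42 - 100 = -142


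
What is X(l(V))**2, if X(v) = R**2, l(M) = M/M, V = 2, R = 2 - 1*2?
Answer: 0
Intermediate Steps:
R = 0 (R = 2 - 2 = 0)
l(M) = 1
X(v) = 0 (X(v) = 0**2 = 0)
X(l(V))**2 = 0**2 = 0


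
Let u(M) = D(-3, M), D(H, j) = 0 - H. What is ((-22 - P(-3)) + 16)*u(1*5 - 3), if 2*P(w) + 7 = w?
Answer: -3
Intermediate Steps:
P(w) = -7/2 + w/2
D(H, j) = -H
u(M) = 3 (u(M) = -1*(-3) = 3)
((-22 - P(-3)) + 16)*u(1*5 - 3) = ((-22 - (-7/2 + (½)*(-3))) + 16)*3 = ((-22 - (-7/2 - 3/2)) + 16)*3 = ((-22 - 1*(-5)) + 16)*3 = ((-22 + 5) + 16)*3 = (-17 + 16)*3 = -1*3 = -3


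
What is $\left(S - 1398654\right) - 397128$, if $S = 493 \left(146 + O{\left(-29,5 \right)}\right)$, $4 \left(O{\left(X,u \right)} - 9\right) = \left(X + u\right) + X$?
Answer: $- \frac{6903597}{4} \approx -1.7259 \cdot 10^{6}$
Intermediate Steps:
$O{\left(X,u \right)} = 9 + \frac{X}{2} + \frac{u}{4}$ ($O{\left(X,u \right)} = 9 + \frac{\left(X + u\right) + X}{4} = 9 + \frac{u + 2 X}{4} = 9 + \left(\frac{X}{2} + \frac{u}{4}\right) = 9 + \frac{X}{2} + \frac{u}{4}$)
$S = \frac{279531}{4}$ ($S = 493 \left(146 + \left(9 + \frac{1}{2} \left(-29\right) + \frac{1}{4} \cdot 5\right)\right) = 493 \left(146 + \left(9 - \frac{29}{2} + \frac{5}{4}\right)\right) = 493 \left(146 - \frac{17}{4}\right) = 493 \cdot \frac{567}{4} = \frac{279531}{4} \approx 69883.0$)
$\left(S - 1398654\right) - 397128 = \left(\frac{279531}{4} - 1398654\right) - 397128 = - \frac{5315085}{4} - 397128 = - \frac{6903597}{4}$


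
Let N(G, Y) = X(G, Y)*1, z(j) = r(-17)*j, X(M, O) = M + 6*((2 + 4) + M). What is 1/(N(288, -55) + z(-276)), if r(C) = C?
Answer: 1/6744 ≈ 0.00014828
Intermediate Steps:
X(M, O) = 36 + 7*M (X(M, O) = M + 6*(6 + M) = M + (36 + 6*M) = 36 + 7*M)
z(j) = -17*j
N(G, Y) = 36 + 7*G (N(G, Y) = (36 + 7*G)*1 = 36 + 7*G)
1/(N(288, -55) + z(-276)) = 1/((36 + 7*288) - 17*(-276)) = 1/((36 + 2016) + 4692) = 1/(2052 + 4692) = 1/6744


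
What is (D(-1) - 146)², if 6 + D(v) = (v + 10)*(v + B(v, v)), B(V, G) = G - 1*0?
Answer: 28900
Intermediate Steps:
B(V, G) = G (B(V, G) = G + 0 = G)
D(v) = -6 + 2*v*(10 + v) (D(v) = -6 + (v + 10)*(v + v) = -6 + (10 + v)*(2*v) = -6 + 2*v*(10 + v))
(D(-1) - 146)² = ((-6 + 2*(-1)² + 20*(-1)) - 146)² = ((-6 + 2*1 - 20) - 146)² = ((-6 + 2 - 20) - 146)² = (-24 - 146)² = (-170)² = 28900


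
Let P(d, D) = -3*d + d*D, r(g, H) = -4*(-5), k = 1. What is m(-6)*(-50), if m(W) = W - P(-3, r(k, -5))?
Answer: -2250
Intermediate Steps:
r(g, H) = 20
P(d, D) = -3*d + D*d
m(W) = 51 + W (m(W) = W - (-3)*(-3 + 20) = W - (-3)*17 = W - 1*(-51) = W + 51 = 51 + W)
m(-6)*(-50) = (51 - 6)*(-50) = 45*(-50) = -2250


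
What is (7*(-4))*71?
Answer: -1988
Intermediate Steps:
(7*(-4))*71 = -28*71 = -1988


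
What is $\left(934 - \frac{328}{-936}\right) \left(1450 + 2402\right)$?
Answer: $\frac{46788532}{13} \approx 3.5991 \cdot 10^{6}$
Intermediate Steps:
$\left(934 - \frac{328}{-936}\right) \left(1450 + 2402\right) = \left(934 - - \frac{41}{117}\right) 3852 = \left(934 + \frac{41}{117}\right) 3852 = \frac{109319}{117} \cdot 3852 = \frac{46788532}{13}$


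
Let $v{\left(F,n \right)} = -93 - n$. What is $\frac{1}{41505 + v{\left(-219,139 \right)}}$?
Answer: $\frac{1}{41273} \approx 2.4229 \cdot 10^{-5}$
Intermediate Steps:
$\frac{1}{41505 + v{\left(-219,139 \right)}} = \frac{1}{41505 - 232} = \frac{1}{41273}$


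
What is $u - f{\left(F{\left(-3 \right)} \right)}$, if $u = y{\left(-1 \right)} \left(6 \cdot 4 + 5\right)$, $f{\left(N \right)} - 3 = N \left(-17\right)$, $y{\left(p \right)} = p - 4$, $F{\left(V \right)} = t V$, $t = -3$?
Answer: $5$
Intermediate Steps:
$F{\left(V \right)} = - 3 V$
$y{\left(p \right)} = -4 + p$
$f{\left(N \right)} = 3 - 17 N$ ($f{\left(N \right)} = 3 + N \left(-17\right) = 3 - 17 N$)
$u = -145$ ($u = \left(-4 - 1\right) \left(6 \cdot 4 + 5\right) = - 5 \left(24 + 5\right) = \left(-5\right) 29 = -145$)
$u - f{\left(F{\left(-3 \right)} \right)} = -145 - \left(3 - 17 \left(\left(-3\right) \left(-3\right)\right)\right) = -145 - \left(3 - 153\right) = -145 - -150 = -145 + 150 = 5$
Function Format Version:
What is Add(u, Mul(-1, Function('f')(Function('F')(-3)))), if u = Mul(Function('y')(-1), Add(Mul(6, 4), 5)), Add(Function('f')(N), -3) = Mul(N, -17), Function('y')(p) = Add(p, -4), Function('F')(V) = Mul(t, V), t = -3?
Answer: 5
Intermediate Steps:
Function('F')(V) = Mul(-3, V)
Function('y')(p) = Add(-4, p)
Function('f')(N) = Add(3, Mul(-17, N)) (Function('f')(N) = Add(3, Mul(N, -17)) = Add(3, Mul(-17, N)))
u = -145 (u = Mul(Add(-4, -1), Add(Mul(6, 4), 5)) = Mul(-5, Add(24, 5)) = Mul(-5, 29) = -145)
Add(u, Mul(-1, Function('f')(Function('F')(-3)))) = Add(-145, Mul(-1, Add(3, Mul(-17, Mul(-3, -3))))) = Add(-145, Mul(-1, Add(3, Mul(-17, 9)))) = Add(-145, Mul(-1, Add(3, -153))) = Add(-145, Mul(-1, -150)) = Add(-145, 150) = 5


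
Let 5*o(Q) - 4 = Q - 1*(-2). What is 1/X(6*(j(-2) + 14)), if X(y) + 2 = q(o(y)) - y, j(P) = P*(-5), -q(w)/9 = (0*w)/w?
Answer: -1/146 ≈ -0.0068493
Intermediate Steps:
o(Q) = 6/5 + Q/5 (o(Q) = ⅘ + (Q - 1*(-2))/5 = ⅘ + (Q + 2)/5 = ⅘ + (2 + Q)/5 = ⅘ + (⅖ + Q/5) = 6/5 + Q/5)
q(w) = 0 (q(w) = -9*0*w/w = -0/w = -9*0 = 0)
j(P) = -5*P
X(y) = -2 - y (X(y) = -2 + (0 - y) = -2 - y)
1/X(6*(j(-2) + 14)) = 1/(-2 - 6*(-5*(-2) + 14)) = 1/(-2 - 6*(10 + 14)) = 1/(-2 - 6*24) = 1/(-2 - 1*144) = 1/(-2 - 144) = 1/(-146) = -1/146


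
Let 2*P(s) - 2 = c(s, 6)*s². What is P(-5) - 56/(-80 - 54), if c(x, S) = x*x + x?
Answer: 16845/67 ≈ 251.42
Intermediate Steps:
c(x, S) = x + x² (c(x, S) = x² + x = x + x²)
P(s) = 1 + s³*(1 + s)/2 (P(s) = 1 + ((s*(1 + s))*s²)/2 = 1 + (s³*(1 + s))/2 = 1 + s³*(1 + s)/2)
P(-5) - 56/(-80 - 54) = (1 + (½)*(-5)³*(1 - 5)) - 56/(-80 - 54) = (1 + (½)*(-125)*(-4)) - 56/(-134) = (1 + 250) - 56*(-1/134) = 251 + 28/67 = 16845/67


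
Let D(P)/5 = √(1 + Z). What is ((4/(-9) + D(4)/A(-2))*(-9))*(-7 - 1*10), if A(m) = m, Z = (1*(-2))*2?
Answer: -68 - 765*I*√3/2 ≈ -68.0 - 662.51*I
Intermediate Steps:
Z = -4 (Z = -2*2 = -4)
D(P) = 5*I*√3 (D(P) = 5*√(1 - 4) = 5*√(-3) = 5*(I*√3) = 5*I*√3)
((4/(-9) + D(4)/A(-2))*(-9))*(-7 - 1*10) = ((4/(-9) + (5*I*√3)/(-2))*(-9))*(-7 - 1*10) = ((4*(-⅑) + (5*I*√3)*(-½))*(-9))*(-7 - 10) = ((-4/9 - 5*I*√3/2)*(-9))*(-17) = (4 + 45*I*√3/2)*(-17) = -68 - 765*I*√3/2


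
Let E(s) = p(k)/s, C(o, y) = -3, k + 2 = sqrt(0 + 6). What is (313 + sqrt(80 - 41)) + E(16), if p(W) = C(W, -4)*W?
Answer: 2507/8 + sqrt(39) - 3*sqrt(6)/16 ≈ 319.16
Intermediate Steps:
k = -2 + sqrt(6) (k = -2 + sqrt(0 + 6) = -2 + sqrt(6) ≈ 0.44949)
p(W) = -3*W
E(s) = (6 - 3*sqrt(6))/s (E(s) = (-3*(-2 + sqrt(6)))/s = (6 - 3*sqrt(6))/s)
(313 + sqrt(80 - 41)) + E(16) = (313 + sqrt(80 - 41)) + 3*(2 - sqrt(6))/16 = (313 + sqrt(39)) + 3*(1/16)*(2 - sqrt(6)) = (313 + sqrt(39)) + (3/8 - 3*sqrt(6)/16) = 2507/8 + sqrt(39) - 3*sqrt(6)/16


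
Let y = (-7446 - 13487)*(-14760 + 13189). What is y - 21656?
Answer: 32864087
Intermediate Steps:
y = 32885743 (y = -20933*(-1571) = 32885743)
y - 21656 = 32885743 - 21656 = 32864087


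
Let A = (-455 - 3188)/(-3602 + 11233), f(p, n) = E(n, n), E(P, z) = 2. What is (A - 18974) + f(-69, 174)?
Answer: -144778975/7631 ≈ -18972.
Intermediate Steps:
f(p, n) = 2
A = -3643/7631 ≈ -0.47740
(A - 18974) + f(-69, 174) = (-3643/7631 - 18974) + 2 = -144794237/7631 + 2 = -144778975/7631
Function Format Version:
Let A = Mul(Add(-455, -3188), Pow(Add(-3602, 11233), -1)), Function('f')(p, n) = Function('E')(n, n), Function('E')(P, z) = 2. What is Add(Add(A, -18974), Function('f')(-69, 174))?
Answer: Rational(-144778975, 7631) ≈ -18972.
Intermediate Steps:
Function('f')(p, n) = 2
A = Rational(-3643, 7631) (A = Mul(-3643, Pow(7631, -1)) = Mul(-3643, Rational(1, 7631)) = Rational(-3643, 7631) ≈ -0.47740)
Add(Add(A, -18974), Function('f')(-69, 174)) = Add(Add(Rational(-3643, 7631), -18974), 2) = Add(Rational(-144794237, 7631), 2) = Rational(-144778975, 7631)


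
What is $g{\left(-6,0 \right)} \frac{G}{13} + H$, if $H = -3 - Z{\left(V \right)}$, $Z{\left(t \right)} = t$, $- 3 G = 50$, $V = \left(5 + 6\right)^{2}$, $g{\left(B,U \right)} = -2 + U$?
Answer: $- \frac{4736}{39} \approx -121.44$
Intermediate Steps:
$V = 121$ ($V = 11^{2} = 121$)
$G = - \frac{50}{3}$ ($G = \left(- \frac{1}{3}\right) 50 = - \frac{50}{3} \approx -16.667$)
$H = -124$ ($H = -3 - 121 = -124$)
$g{\left(-6,0 \right)} \frac{G}{13} + H = \left(-2 + 0\right) \left(- \frac{50}{3 \cdot 13}\right) - 124 = - 2 \left(\left(- \frac{50}{3}\right) \frac{1}{13}\right) - 124 = \left(-2\right) \left(- \frac{50}{39}\right) - 124 = \frac{100}{39} - 124 = - \frac{4736}{39}$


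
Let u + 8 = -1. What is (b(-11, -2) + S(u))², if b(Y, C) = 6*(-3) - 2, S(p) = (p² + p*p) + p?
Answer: 17689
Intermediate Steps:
u = -9 (u = -8 - 1 = -9)
S(p) = p + 2*p² (S(p) = (p² + p²) + p = 2*p² + p = p + 2*p²)
b(Y, C) = -20 (b(Y, C) = -18 - 2 = -20)
(b(-11, -2) + S(u))² = (-20 - 9*(1 + 2*(-9)))² = (-20 - 9*(1 - 18))² = (-20 - 9*(-17))² = (-20 + 153)² = 133² = 17689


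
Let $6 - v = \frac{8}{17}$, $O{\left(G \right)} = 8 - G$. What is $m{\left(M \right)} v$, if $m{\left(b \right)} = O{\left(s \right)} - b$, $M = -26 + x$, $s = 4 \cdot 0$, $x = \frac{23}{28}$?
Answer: $\frac{43663}{238} \approx 183.46$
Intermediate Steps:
$x = \frac{23}{28}$ ($x = 23 \cdot \frac{1}{28} = \frac{23}{28} \approx 0.82143$)
$s = 0$
$M = - \frac{705}{28}$ ($M = -26 + \frac{23}{28} = - \frac{705}{28} \approx -25.179$)
$v = \frac{94}{17}$ ($v = 6 - \frac{8}{17} = \frac{94}{17} \approx 5.5294$)
$m{\left(b \right)} = 8 - b$ ($m{\left(b \right)} = \left(8 - 0\right) - b = \left(8 + 0\right) - b = 8 - b$)
$m{\left(M \right)} v = \left(8 - - \frac{705}{28}\right) \frac{94}{17} = \left(8 + \frac{705}{28}\right) \frac{94}{17} = \frac{929}{28} \cdot \frac{94}{17} = \frac{43663}{238}$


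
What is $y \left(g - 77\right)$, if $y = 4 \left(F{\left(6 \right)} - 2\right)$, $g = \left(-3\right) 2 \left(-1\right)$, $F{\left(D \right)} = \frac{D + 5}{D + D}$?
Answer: $\frac{923}{3} \approx 307.67$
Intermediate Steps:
$F{\left(D \right)} = \frac{5 + D}{2 D}$
$g = 6$ ($g = \left(-6\right) \left(-1\right) = 6$)
$y = - \frac{13}{3}$ ($y = 4 \left(\frac{5 + 6}{2 \cdot 6} - 2\right) = 4 \left(\frac{1}{2} \cdot \frac{1}{6} \cdot 11 - 2\right) = 4 \left(\frac{11}{12} - 2\right) = 4 \left(- \frac{13}{12}\right) = - \frac{13}{3} \approx -4.3333$)
$y \left(g - 77\right) = - \frac{13 \left(6 - 77\right)}{3} = \left(- \frac{13}{3}\right) \left(-71\right) = \frac{923}{3}$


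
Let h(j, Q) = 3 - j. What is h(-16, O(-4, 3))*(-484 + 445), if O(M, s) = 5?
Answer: -741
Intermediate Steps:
h(-16, O(-4, 3))*(-484 + 445) = (3 - 1*(-16))*(-484 + 445) = (3 + 16)*(-39) = 19*(-39) = -741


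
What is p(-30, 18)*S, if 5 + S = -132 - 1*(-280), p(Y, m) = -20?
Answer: -2860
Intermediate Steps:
S = 143 (S = -5 + (-132 - 1*(-280)) = -5 + (-132 + 280) = -5 + 148 = 143)
p(-30, 18)*S = -20*143 = -2860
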